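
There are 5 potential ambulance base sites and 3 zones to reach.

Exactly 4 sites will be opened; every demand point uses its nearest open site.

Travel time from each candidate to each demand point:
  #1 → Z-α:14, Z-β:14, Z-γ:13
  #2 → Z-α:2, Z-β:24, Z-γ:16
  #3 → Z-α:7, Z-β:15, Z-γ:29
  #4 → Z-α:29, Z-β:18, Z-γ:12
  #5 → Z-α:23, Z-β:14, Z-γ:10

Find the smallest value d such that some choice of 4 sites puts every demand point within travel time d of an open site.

Open {#1, #2, #3, #4}.
  Farthest demand point is Z-β at travel time 14 (to #1); all others are ≤ 14.
With {#1, #2, #3, #5} the worst case is 14.
With {#1, #2, #4, #5} the worst case is 14.
No size-4 selection achieves below 14.

14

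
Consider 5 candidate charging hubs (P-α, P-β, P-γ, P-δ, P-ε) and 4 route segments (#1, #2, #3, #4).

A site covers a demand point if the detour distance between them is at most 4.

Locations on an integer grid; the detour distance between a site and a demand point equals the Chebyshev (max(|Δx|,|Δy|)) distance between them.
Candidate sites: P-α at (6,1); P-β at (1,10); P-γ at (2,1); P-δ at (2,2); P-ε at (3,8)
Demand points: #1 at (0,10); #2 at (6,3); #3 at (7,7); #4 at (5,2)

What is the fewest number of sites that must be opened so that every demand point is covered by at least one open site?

Coverage sets (demand points within 4 of each site):
  P-α: {#2, #4}
  P-β: {#1}
  P-γ: {#2, #4}
  P-δ: {#2, #4}
  P-ε: {#1, #3}
No single site covers all 4 demand points.
But {P-α, P-ε} covers everything, so the minimum is 2.

2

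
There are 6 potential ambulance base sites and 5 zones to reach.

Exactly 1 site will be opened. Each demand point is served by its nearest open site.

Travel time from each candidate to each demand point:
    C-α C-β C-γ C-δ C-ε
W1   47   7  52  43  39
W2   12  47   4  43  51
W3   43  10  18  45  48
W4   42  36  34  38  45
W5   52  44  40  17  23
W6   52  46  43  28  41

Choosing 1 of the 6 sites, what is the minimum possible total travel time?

Open {W2}.
  C-α→W2 12, C-β→W2 47, C-γ→W2 4, C-δ→W2 43, C-ε→W2 51  ⇒ total 157.
Compare {W3}: total 164.
Compare {W5}: total 176.
No size-1 selection does better; minimum is 157.

157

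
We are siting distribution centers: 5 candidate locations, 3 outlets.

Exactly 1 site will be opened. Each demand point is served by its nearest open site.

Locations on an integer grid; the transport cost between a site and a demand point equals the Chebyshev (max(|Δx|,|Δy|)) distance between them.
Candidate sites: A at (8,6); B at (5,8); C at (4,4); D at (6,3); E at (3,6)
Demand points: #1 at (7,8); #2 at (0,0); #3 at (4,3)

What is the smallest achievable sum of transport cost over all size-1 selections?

Open {C}.
  #1→C 4, #2→C 4, #3→C 1  ⇒ total 9.
Compare {D}: total 13.
Compare {E}: total 13.
No size-1 selection does better; minimum is 9.

9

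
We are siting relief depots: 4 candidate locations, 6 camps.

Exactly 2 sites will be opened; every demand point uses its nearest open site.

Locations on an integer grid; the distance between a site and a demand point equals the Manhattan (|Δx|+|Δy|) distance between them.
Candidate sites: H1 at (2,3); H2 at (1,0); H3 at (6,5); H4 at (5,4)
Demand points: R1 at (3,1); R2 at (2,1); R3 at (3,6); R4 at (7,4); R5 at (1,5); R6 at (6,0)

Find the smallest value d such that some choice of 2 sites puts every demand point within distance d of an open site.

Open {H1, H3}.
  Farthest demand point is R6 at distance 5 (to H3); all others are ≤ 5.
With {H1, H4} the worst case is 5.
With {H2, H3} the worst case is 5.
No size-2 selection achieves below 5.

5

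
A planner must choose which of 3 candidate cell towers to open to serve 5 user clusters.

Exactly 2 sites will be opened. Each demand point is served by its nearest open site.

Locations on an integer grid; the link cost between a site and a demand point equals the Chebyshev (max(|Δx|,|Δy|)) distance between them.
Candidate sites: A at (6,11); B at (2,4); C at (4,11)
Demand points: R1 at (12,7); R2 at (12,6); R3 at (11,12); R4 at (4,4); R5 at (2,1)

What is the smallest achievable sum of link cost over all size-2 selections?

Open {A, B}.
  R1→A 6, R2→A 6, R3→A 5, R4→B 2, R5→B 3  ⇒ total 22.
Compare {B, C}: total 28.
Compare {A, C}: total 34.

22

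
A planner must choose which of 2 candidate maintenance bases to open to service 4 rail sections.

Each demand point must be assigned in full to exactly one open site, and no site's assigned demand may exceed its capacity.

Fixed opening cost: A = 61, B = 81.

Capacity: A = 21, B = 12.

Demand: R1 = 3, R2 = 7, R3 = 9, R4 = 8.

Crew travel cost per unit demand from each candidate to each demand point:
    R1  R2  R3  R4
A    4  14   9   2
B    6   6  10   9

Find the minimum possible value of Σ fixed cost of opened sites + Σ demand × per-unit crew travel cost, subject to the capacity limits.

293

Open {A, B}; cheapest assignment that respects the capacities:
  A (cap 21, load 20): R1, R3, R4 — cost 3×4 + 9×9 + 8×2 = 109
  B (cap 12, load 7): R2 — cost 7×6 = 42
  Shipping 151, fixed 142 → total 293.
  Any other capacity-feasible assignment to {A, B} ships for at least 151.
Total demand is 27 and no other set of sites has combined capacity ≥ 27, so {A, B} is the only feasible choice of open sites. Minimum: 293.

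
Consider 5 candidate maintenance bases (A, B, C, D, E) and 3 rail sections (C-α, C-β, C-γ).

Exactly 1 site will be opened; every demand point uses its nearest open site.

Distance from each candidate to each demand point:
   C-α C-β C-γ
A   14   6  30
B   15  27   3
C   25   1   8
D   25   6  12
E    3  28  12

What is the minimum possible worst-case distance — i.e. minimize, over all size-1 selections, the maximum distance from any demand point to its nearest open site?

25

Open {C}.
  Farthest demand point is C-α at distance 25 (to C); all others are ≤ 25.
With {D} the worst case is 25.
With {B} the worst case is 27.
No size-1 selection achieves below 25.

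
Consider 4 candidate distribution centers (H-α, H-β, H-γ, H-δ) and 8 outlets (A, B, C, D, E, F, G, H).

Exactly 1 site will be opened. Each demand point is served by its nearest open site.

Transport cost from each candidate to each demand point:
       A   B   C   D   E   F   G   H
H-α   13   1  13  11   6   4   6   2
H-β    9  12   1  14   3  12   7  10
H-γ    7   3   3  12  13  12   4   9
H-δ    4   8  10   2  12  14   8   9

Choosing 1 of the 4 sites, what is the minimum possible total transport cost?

56

Open {H-α}.
  A→H-α 13, B→H-α 1, C→H-α 13, D→H-α 11, E→H-α 6, F→H-α 4, G→H-α 6, H→H-α 2  ⇒ total 56.
Compare {H-γ}: total 63.
Compare {H-δ}: total 67.
No size-1 selection does better; minimum is 56.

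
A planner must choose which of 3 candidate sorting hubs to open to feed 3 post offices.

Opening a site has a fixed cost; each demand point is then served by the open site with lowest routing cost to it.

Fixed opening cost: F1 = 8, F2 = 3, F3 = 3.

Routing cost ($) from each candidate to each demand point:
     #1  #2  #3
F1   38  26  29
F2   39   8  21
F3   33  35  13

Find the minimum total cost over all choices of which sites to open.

60

Open {F2, F3}: assign each demand point to its cheapest open site.
  #1→F3 33, #2→F2 8, #3→F3 13
  routing cost 54, fixed 6 → total 60.
Compare {F1, F2, F3}: routing cost 54 + fixed 14 = 68.
Compare {F2}: routing cost 68 + fixed 3 = 71.
Compare {F1, F2}: routing cost 67 + fixed 11 = 78.
All other subsets cost ≥ 68. Minimum total cost: 60.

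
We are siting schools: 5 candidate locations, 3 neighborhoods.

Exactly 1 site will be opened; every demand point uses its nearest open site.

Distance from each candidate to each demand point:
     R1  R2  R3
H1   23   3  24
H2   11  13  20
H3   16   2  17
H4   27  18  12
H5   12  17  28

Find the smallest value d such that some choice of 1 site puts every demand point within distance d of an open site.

Open {H3}.
  Farthest demand point is R3 at distance 17 (to H3); all others are ≤ 17.
With {H2} the worst case is 20.
With {H1} the worst case is 24.
No size-1 selection achieves below 17.

17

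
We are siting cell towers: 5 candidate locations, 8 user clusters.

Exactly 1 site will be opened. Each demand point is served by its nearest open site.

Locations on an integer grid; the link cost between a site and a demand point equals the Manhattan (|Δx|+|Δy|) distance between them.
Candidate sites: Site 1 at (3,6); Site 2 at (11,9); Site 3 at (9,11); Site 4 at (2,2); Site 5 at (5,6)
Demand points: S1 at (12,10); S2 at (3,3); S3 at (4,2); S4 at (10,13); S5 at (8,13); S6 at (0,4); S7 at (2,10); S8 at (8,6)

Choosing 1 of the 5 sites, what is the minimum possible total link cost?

Open {Site 5}.
  S1→Site 5 11, S2→Site 5 5, S3→Site 5 5, S4→Site 5 12, S5→Site 5 10, S6→Site 5 7, S7→Site 5 7, S8→Site 5 3  ⇒ total 60.
Compare {Site 1}: total 62.
Compare {Site 3}: total 68.
No size-1 selection does better; minimum is 60.

60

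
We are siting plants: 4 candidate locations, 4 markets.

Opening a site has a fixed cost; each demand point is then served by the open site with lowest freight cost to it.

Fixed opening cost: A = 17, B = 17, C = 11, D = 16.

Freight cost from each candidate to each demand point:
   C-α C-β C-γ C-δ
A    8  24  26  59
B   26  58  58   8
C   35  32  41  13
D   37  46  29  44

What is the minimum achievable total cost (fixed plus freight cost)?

Open {A, C}: assign each demand point to its cheapest open site.
  C-α→A 8, C-β→A 24, C-γ→A 26, C-δ→C 13
  freight cost 71, fixed 28 → total 99.
Compare {A, B}: freight cost 66 + fixed 34 = 100.
Compare {A, B, C}: freight cost 66 + fixed 45 = 111.
Compare {A, C, D}: freight cost 71 + fixed 44 = 115.
All other subsets cost ≥ 100. Minimum total cost: 99.

99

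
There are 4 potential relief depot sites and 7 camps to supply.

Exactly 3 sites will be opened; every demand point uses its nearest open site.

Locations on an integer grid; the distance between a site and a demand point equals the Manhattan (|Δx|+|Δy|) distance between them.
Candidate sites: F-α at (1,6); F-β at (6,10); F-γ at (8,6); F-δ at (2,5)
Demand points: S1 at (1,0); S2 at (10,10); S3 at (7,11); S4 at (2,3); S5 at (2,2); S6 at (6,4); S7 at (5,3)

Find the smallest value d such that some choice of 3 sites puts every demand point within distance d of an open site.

Open {F-α, F-β, F-γ}.
  Farthest demand point is S1 at distance 6 (to F-α); all others are ≤ 6.
With {F-α, F-β, F-δ} the worst case is 6.
With {F-α, F-γ, F-δ} the worst case is 6.
No size-3 selection achieves below 6.

6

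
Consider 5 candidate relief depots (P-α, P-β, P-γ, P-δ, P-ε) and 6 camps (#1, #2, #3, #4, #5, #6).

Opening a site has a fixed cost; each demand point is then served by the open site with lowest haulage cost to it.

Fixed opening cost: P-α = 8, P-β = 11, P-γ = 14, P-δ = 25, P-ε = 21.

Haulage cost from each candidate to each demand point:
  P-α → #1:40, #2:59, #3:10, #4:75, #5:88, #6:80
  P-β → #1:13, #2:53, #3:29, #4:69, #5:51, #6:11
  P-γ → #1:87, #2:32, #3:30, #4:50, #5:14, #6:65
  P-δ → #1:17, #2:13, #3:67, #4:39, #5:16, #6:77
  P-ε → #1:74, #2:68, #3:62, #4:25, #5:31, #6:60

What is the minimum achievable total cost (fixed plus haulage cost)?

146

Open {P-α, P-β, P-δ}: assign each demand point to its cheapest open site.
  #1→P-β 13, #2→P-δ 13, #3→P-α 10, #4→P-δ 39, #5→P-δ 16, #6→P-β 11
  haulage cost 102, fixed 44 → total 146.
Compare {P-α, P-β, P-δ, P-ε}: haulage cost 88 + fixed 65 = 153.
Compare {P-β, P-δ}: haulage cost 121 + fixed 36 = 157.
Compare {P-α, P-β, P-γ, P-δ}: haulage cost 100 + fixed 58 = 158.
All other subsets cost ≥ 153. Minimum total cost: 146.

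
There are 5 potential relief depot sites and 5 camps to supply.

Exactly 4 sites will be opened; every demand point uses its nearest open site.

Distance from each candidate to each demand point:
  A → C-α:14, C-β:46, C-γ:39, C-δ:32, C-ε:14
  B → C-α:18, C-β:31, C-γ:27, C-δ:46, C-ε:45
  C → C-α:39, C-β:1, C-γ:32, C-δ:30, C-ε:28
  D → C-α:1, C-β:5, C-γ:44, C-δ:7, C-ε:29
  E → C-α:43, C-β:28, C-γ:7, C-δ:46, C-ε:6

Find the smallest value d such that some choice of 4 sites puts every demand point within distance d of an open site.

7

Open {A, B, D, E}.
  Farthest demand point is C-γ at distance 7 (to E); all others are ≤ 7.
With {A, C, D, E} the worst case is 7.
With {B, C, D, E} the worst case is 7.
No size-4 selection achieves below 7.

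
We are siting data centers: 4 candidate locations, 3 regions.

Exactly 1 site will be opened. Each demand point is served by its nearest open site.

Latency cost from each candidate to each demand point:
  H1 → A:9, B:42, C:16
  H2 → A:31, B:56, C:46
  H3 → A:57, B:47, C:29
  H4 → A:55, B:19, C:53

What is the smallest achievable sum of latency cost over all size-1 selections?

67

Open {H1}.
  A→H1 9, B→H1 42, C→H1 16  ⇒ total 67.
Compare {H4}: total 127.
Compare {H2}: total 133.
No size-1 selection does better; minimum is 67.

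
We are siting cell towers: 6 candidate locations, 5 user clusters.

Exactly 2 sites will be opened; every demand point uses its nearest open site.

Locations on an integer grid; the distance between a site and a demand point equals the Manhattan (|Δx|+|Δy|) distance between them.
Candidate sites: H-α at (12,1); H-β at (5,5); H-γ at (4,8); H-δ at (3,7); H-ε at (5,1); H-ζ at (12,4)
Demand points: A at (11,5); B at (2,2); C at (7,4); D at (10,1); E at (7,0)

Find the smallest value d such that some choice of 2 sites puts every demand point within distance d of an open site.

Open {H-α, H-ε}.
  Farthest demand point is A at distance 5 (to H-α); all others are ≤ 5.
With {H-ε, H-ζ} the worst case is 5.
With {H-α, H-β} the worst case is 6.
No size-2 selection achieves below 5.

5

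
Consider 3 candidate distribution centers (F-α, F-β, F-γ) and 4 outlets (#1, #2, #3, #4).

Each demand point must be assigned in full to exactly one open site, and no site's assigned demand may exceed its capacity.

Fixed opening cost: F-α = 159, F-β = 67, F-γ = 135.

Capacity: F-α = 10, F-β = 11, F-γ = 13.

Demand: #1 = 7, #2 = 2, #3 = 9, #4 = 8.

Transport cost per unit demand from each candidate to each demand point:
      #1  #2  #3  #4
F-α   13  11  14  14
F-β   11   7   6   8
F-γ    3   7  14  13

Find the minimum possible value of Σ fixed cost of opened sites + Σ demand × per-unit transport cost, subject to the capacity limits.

562

Open {F-α, F-β, F-γ}; cheapest assignment that respects the capacities:
  F-α (cap 10, load 8): #4 — cost 8×14 = 112
  F-β (cap 11, load 11): #2, #3 — cost 2×7 + 9×6 = 68
  F-γ (cap 13, load 7): #1 — cost 7×3 = 21
  Shipping 201, fixed 361 → total 562.
  Any other capacity-feasible assignment to {F-α, F-β, F-γ} ships for at least 201.
Total demand is 26 and no other set of sites has combined capacity ≥ 26, so {F-α, F-β, F-γ} is the only feasible choice of open sites. Minimum: 562.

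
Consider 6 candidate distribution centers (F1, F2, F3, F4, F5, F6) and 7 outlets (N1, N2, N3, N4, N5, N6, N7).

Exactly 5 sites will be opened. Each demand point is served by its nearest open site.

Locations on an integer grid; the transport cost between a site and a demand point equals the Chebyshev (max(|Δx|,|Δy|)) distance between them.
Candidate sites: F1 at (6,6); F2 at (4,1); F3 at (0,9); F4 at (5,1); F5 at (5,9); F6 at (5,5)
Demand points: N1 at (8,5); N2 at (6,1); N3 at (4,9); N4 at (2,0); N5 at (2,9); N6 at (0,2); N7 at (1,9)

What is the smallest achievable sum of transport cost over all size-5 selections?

Open {F1, F2, F3, F4, F5}.
  N1→F1 2, N2→F4 1, N3→F5 1, N4→F2 2, N5→F3 2, N6→F2 4, N7→F3 1  ⇒ total 13.
Compare {F1, F2, F3, F5, F6}: total 14.
Compare {F2, F3, F4, F5, F6}: total 14.
No size-5 selection does better; minimum is 13.

13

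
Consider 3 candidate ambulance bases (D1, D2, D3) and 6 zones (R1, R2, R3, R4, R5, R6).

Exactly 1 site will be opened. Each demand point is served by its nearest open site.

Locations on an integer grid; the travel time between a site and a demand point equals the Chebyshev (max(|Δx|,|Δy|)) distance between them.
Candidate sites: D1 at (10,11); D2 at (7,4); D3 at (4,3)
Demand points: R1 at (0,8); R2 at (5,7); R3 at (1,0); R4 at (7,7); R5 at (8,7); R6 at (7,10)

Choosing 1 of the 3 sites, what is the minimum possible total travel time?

27

Open {D3}.
  R1→D3 5, R2→D3 4, R3→D3 3, R4→D3 4, R5→D3 4, R6→D3 7  ⇒ total 27.
Compare {D2}: total 28.
Compare {D1}: total 37.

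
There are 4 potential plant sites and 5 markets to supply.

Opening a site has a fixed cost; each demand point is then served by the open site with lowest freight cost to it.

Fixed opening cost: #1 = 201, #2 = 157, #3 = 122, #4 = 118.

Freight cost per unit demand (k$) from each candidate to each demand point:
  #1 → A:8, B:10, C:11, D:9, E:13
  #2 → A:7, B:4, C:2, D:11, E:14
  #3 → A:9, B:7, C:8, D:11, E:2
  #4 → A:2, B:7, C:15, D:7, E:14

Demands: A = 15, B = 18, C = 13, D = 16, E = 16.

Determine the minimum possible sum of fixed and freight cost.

Open {#3, #4}: assign each demand point to its cheapest open site.
  A→#4 15×2=30, B→#3 18×7=126, C→#3 13×8=104, D→#4 16×7=112, E→#3 16×2=32
  freight cost 404, fixed 240 → total 644.
Compare {#2, #3, #4}: freight cost 272 + fixed 397 = 669.
Compare {#2, #3}: freight cost 411 + fixed 279 = 690.
Compare {#3}: freight cost 573 + fixed 122 = 695.
All other subsets cost ≥ 669. Minimum total cost: 644.

644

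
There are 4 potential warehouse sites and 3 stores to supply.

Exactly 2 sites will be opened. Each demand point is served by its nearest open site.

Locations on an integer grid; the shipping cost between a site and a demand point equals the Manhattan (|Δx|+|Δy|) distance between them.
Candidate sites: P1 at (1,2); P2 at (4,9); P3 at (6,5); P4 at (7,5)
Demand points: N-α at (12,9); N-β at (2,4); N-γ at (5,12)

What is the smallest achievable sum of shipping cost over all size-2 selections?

Open {P1, P2}.
  N-α→P2 8, N-β→P1 3, N-γ→P2 4  ⇒ total 15.
Compare {P2, P3}: total 17.
Compare {P2, P4}: total 18.
No size-2 selection does better; minimum is 15.

15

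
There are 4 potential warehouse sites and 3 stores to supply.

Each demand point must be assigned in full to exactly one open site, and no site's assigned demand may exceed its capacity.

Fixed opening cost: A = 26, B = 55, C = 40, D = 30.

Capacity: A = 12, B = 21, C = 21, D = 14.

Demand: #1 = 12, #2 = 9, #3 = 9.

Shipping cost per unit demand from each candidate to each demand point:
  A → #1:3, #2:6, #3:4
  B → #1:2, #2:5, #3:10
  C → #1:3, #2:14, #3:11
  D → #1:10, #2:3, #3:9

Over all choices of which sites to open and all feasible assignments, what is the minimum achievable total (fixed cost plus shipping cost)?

Open {A, B}; cheapest assignment that respects the capacities:
  A (cap 12, load 9): #3 — cost 9×4 = 36
  B (cap 21, load 21): #1, #2 — cost 12×2 + 9×5 = 69
  Shipping 105, fixed 81 → total 186.
  Any other capacity-feasible assignment to {A, B} ships for at least 105.
Compare {A, C, D}: its best feasible assignment gives total 195.
Compare {A, B, D}: its best feasible assignment gives total 198.
Every other set of open sites that can feasibly serve all demand totals ≥ 195 even under its best assignment. Minimum: 186.

186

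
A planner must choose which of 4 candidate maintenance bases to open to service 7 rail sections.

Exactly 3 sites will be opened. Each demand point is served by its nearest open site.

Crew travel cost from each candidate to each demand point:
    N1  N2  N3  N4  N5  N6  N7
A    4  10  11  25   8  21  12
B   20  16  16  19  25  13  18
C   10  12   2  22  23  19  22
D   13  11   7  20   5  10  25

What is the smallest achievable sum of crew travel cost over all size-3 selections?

Open {A, C, D}.
  N1→A 4, N2→A 10, N3→C 2, N4→D 20, N5→D 5, N6→D 10, N7→A 12  ⇒ total 63.
Compare {A, B, D}: total 67.
Compare {A, B, C}: total 68.
No size-3 selection does better; minimum is 63.

63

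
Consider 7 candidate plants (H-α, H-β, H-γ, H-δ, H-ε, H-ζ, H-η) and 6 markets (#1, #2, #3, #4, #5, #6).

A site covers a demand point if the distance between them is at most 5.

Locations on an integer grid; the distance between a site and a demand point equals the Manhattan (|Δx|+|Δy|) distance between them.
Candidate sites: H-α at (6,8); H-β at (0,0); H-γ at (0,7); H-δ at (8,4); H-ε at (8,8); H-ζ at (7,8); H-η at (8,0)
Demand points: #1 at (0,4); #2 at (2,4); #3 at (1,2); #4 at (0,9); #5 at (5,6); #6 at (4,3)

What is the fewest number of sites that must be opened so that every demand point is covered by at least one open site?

3

Coverage sets (demand points within 5 of each site):
  H-α: {#5}
  H-β: {#1, #3}
  H-γ: {#1, #2, #4}
  H-δ: {#5, #6}
  H-ε: {#5}
  H-ζ: {#5}
  H-η: {}
No 2 sites suffice: every size-2 union leaves at least one demand point uncovered.
But {H-β, H-γ, H-δ} covers everything, so the minimum is 3.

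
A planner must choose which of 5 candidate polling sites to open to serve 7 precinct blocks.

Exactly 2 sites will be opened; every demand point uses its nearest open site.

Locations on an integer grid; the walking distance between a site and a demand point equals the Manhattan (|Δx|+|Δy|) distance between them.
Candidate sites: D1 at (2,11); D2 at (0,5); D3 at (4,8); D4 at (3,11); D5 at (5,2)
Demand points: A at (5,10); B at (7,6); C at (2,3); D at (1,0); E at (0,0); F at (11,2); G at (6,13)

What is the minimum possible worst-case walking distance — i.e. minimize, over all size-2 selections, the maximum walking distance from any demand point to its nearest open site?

7

Open {D1, D5}.
  Farthest demand point is E at walking distance 7 (to D5); all others are ≤ 7.
With {D3, D5} the worst case is 7.
With {D4, D5} the worst case is 7.
No size-2 selection achieves below 7.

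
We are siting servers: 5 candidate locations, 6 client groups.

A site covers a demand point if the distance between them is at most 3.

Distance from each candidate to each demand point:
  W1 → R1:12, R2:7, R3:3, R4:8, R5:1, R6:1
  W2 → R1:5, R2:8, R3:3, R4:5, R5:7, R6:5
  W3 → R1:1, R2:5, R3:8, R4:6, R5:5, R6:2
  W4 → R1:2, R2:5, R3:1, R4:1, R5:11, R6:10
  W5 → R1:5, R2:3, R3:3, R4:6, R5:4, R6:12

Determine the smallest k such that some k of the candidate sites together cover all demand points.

Coverage sets (demand points within 3 of each site):
  W1: {R3, R5, R6}
  W2: {R3}
  W3: {R1, R6}
  W4: {R1, R3, R4}
  W5: {R2, R3}
No 2 sites suffice: every size-2 union leaves at least one demand point uncovered.
But {W1, W4, W5} covers everything, so the minimum is 3.

3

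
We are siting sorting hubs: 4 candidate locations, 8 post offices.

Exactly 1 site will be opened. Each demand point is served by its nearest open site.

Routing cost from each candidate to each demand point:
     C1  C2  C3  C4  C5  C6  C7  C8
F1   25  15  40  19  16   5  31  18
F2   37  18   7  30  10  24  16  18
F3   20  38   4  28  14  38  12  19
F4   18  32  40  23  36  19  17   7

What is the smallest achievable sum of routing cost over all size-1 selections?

160

Open {F2}.
  C1→F2 37, C2→F2 18, C3→F2 7, C4→F2 30, C5→F2 10, C6→F2 24, C7→F2 16, C8→F2 18  ⇒ total 160.
Compare {F1}: total 169.
Compare {F3}: total 173.
No size-1 selection does better; minimum is 160.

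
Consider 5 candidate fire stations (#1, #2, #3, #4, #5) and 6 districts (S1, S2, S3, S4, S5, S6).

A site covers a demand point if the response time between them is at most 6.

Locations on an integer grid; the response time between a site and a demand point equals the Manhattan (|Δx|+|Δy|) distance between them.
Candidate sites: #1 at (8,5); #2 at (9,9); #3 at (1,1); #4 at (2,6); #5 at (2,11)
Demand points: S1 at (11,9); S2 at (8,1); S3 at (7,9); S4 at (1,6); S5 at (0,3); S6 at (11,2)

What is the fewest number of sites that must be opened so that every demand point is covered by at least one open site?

3

Coverage sets (demand points within 6 of each site):
  #1: {S2, S3, S6}
  #2: {S1, S3}
  #3: {S4, S5}
  #4: {S4, S5}
  #5: {S4}
No 2 sites suffice: every size-2 union leaves at least one demand point uncovered.
But {#1, #2, #3} covers everything, so the minimum is 3.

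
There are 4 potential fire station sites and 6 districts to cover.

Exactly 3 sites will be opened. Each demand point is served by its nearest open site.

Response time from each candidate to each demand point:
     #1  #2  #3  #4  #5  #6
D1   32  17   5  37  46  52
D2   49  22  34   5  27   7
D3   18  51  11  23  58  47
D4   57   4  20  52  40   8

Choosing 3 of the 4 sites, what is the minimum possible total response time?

72

Open {D2, D3, D4}.
  #1→D3 18, #2→D4 4, #3→D3 11, #4→D2 5, #5→D2 27, #6→D2 7  ⇒ total 72.
Compare {D1, D2, D3}: total 79.
Compare {D1, D2, D4}: total 80.
No size-3 selection does better; minimum is 72.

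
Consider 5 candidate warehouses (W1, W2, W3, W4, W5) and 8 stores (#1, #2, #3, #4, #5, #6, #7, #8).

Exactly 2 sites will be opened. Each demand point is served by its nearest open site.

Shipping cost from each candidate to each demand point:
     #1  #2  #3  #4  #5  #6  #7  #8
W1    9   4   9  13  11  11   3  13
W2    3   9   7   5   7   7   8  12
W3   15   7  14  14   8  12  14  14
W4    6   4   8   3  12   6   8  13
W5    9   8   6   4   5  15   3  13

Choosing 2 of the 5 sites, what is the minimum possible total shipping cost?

Open {W4, W5}.
  #1→W4 6, #2→W4 4, #3→W5 6, #4→W4 3, #5→W5 5, #6→W4 6, #7→W5 3, #8→W4 13  ⇒ total 46.
Compare {W1, W2}: total 48.
Compare {W2, W5}: total 48.
No size-2 selection does better; minimum is 46.

46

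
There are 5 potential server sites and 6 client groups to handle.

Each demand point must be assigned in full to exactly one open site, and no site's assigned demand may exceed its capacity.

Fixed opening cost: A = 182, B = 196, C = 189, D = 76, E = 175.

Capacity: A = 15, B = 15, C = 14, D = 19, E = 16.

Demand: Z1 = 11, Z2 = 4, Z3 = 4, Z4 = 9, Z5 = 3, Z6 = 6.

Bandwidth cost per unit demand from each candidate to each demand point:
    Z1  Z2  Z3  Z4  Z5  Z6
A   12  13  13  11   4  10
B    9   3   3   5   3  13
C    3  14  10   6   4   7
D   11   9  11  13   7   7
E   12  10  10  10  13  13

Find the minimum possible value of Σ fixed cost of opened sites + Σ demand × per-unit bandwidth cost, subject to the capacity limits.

641

Open {B, C, D}; cheapest assignment that respects the capacities:
  B (cap 15, load 13): Z3, Z4 — cost 4×3 + 9×5 = 57
  C (cap 14, load 14): Z1, Z5 — cost 11×3 + 3×4 = 45
  D (cap 19, load 10): Z2, Z6 — cost 4×9 + 6×7 = 78
  Shipping 180, fixed 461 → total 641.
  Any other capacity-feasible assignment to {B, C, D} ships for at least 180.
Compare {C, D, E}: its best feasible assignment gives total 693.
Compare {A, C, D}: its best feasible assignment gives total 713.
Every other set of open sites that can feasibly serve all demand totals ≥ 693 even under its best assignment. Minimum: 641.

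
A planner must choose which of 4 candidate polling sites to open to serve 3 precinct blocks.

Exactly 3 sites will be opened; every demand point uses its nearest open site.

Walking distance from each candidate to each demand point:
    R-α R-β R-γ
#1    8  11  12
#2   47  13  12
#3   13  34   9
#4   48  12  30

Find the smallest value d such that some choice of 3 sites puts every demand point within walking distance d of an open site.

Open {#1, #2, #3}.
  Farthest demand point is R-β at walking distance 11 (to #1); all others are ≤ 11.
With {#1, #3, #4} the worst case is 11.
With {#1, #2, #4} the worst case is 12.
No size-3 selection achieves below 11.

11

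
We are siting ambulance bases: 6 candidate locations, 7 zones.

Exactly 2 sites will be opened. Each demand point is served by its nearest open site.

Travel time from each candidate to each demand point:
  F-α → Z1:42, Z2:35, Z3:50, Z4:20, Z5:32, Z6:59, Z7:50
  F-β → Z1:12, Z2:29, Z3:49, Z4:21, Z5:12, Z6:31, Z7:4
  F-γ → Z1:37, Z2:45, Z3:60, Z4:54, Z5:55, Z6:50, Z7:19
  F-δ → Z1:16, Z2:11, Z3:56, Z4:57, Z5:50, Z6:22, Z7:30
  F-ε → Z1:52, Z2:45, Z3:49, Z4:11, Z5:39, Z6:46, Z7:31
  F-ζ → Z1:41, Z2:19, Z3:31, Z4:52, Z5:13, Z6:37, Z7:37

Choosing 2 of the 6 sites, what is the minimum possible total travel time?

Open {F-β, F-ζ}.
  Z1→F-β 12, Z2→F-ζ 19, Z3→F-ζ 31, Z4→F-β 21, Z5→F-β 12, Z6→F-β 31, Z7→F-β 4  ⇒ total 130.
Compare {F-β, F-δ}: total 131.
Compare {F-β, F-ε}: total 148.
No size-2 selection does better; minimum is 130.

130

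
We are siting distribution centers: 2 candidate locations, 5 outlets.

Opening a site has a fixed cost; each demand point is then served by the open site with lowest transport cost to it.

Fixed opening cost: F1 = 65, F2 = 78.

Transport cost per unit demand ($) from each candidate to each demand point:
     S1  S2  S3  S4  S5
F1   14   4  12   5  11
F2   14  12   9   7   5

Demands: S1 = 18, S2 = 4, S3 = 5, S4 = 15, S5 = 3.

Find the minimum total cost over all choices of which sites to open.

501

Open {F1}: assign each demand point to its cheapest open site.
  S1→F1 18×14=252, S2→F1 4×4=16, S3→F1 5×12=60, S4→F1 15×5=75, S5→F1 3×11=33
  transport cost 436, fixed 65 → total 501.
Compare {F2}: transport cost 465 + fixed 78 = 543.
Compare {F1, F2}: transport cost 403 + fixed 143 = 546.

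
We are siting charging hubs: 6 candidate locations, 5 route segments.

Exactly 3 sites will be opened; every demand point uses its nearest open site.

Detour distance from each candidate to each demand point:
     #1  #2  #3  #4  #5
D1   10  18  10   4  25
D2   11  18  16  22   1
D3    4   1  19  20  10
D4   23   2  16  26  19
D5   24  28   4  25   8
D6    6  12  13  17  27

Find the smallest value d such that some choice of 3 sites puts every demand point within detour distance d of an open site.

Open {D1, D3, D5}.
  Farthest demand point is #5 at detour distance 8 (to D5); all others are ≤ 8.
With {D1, D2, D3} the worst case is 10.
With {D1, D2, D4} the worst case is 10.
No size-3 selection achieves below 8.

8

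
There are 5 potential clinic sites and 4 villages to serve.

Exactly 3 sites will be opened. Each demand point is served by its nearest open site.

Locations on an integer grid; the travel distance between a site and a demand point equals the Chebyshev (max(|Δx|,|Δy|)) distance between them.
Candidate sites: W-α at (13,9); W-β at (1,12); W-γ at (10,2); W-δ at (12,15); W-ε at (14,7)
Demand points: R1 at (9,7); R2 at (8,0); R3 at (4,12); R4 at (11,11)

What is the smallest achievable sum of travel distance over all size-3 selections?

Open {W-α, W-β, W-γ}.
  R1→W-α 4, R2→W-γ 2, R3→W-β 3, R4→W-α 2  ⇒ total 11.
Compare {W-β, W-γ, W-δ}: total 14.
Compare {W-β, W-γ, W-ε}: total 14.
No size-3 selection does better; minimum is 11.

11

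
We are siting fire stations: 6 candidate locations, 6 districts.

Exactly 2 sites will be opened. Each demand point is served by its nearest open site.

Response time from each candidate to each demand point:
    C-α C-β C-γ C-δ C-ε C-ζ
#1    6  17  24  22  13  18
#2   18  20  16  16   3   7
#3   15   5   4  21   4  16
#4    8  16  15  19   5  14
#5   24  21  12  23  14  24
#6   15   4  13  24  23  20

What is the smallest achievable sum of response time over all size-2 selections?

Open {#2, #3}.
  C-α→#3 15, C-β→#3 5, C-γ→#3 4, C-δ→#2 16, C-ε→#2 3, C-ζ→#2 7  ⇒ total 50.
Compare {#3, #4}: total 54.
Compare {#1, #3}: total 56.
No size-2 selection does better; minimum is 50.

50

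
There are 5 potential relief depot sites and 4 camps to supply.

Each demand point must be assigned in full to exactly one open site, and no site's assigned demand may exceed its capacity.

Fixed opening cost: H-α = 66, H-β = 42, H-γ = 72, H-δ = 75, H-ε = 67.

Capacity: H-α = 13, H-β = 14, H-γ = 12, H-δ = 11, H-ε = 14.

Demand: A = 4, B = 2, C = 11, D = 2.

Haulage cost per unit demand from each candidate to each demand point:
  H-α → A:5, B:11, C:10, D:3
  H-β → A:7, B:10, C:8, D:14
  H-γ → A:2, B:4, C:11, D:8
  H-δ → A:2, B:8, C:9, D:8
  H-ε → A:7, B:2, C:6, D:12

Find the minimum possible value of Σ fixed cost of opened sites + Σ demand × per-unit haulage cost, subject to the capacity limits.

229

Open {H-α, H-ε}; cheapest assignment that respects the capacities:
  H-α (cap 13, load 6): A, D — cost 4×5 + 2×3 = 26
  H-ε (cap 14, load 13): B, C — cost 2×2 + 11×6 = 70
  Shipping 96, fixed 133 → total 229.
  Any other capacity-feasible assignment to {H-α, H-ε} ships for at least 96.
Compare {H-γ, H-ε}: its best feasible assignment gives total 233.
Compare {H-β, H-γ}: its best feasible assignment gives total 234.
Every other set of open sites that can feasibly serve all demand totals ≥ 233 even under its best assignment. Minimum: 229.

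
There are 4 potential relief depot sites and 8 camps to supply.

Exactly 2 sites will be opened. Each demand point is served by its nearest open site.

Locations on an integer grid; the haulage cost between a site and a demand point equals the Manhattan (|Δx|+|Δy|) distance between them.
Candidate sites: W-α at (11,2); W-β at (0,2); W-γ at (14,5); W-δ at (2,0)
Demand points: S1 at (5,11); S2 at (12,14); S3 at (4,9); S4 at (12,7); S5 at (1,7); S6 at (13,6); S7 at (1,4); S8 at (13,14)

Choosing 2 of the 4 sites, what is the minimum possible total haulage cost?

61

Open {W-β, W-γ}.
  S1→W-β 14, S2→W-γ 11, S3→W-β 11, S4→W-γ 4, S5→W-β 6, S6→W-γ 2, S7→W-β 3, S8→W-γ 10  ⇒ total 61.
Compare {W-γ, W-δ}: total 65.
Compare {W-α, W-β}: total 73.
No size-2 selection does better; minimum is 61.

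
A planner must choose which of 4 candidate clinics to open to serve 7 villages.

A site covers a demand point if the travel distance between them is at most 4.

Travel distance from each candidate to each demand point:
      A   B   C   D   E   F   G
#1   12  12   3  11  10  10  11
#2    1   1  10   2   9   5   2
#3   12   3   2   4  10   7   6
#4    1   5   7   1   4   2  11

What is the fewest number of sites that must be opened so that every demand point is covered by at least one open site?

Coverage sets (demand points within 4 of each site):
  #1: {C}
  #2: {A, B, D, G}
  #3: {B, C, D}
  #4: {A, D, E, F}
No 2 sites suffice: every size-2 union leaves at least one demand point uncovered.
But {#1, #2, #4} covers everything, so the minimum is 3.

3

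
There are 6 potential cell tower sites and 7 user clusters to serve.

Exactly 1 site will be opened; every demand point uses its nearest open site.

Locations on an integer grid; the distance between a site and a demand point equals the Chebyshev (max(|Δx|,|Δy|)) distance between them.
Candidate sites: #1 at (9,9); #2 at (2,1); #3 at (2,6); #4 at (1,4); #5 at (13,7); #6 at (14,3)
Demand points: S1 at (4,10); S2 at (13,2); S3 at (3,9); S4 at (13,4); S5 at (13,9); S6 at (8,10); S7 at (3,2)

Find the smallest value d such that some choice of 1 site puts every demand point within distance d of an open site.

Open {#1}.
  Farthest demand point is S2 at distance 7 (to #1); all others are ≤ 7.
With {#5} the worst case is 10.
With {#2} the worst case is 11.
No size-1 selection achieves below 7.

7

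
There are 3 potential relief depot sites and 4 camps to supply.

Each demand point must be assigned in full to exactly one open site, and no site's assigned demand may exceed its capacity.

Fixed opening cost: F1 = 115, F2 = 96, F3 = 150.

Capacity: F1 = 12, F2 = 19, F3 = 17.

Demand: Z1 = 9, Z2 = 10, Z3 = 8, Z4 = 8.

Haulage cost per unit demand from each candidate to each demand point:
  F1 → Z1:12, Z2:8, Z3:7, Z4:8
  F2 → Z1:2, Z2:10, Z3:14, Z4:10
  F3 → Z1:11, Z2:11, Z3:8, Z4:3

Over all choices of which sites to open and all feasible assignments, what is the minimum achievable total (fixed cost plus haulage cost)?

452

Open {F2, F3}; cheapest assignment that respects the capacities:
  F2 (cap 19, load 19): Z1, Z2 — cost 9×2 + 10×10 = 118
  F3 (cap 17, load 16): Z3, Z4 — cost 8×8 + 8×3 = 88
  Shipping 206, fixed 246 → total 452.
  Any other capacity-feasible assignment to {F2, F3} ships for at least 206.
Compare {F1, F2, F3}: its best feasible assignment gives total 547.
Every other set of open sites that can feasibly serve all demand totals ≥ 547 even under its best assignment. Minimum: 452.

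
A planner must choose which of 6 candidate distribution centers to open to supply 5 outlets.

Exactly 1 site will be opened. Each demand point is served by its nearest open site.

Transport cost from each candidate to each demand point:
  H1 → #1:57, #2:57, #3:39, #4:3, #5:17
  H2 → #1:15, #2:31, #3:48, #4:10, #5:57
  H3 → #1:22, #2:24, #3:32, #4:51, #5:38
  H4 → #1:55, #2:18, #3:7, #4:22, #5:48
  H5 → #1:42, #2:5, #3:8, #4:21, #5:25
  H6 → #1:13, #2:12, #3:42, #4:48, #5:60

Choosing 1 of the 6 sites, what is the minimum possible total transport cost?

101

Open {H5}.
  #1→H5 42, #2→H5 5, #3→H5 8, #4→H5 21, #5→H5 25  ⇒ total 101.
Compare {H4}: total 150.
Compare {H2}: total 161.
No size-1 selection does better; minimum is 101.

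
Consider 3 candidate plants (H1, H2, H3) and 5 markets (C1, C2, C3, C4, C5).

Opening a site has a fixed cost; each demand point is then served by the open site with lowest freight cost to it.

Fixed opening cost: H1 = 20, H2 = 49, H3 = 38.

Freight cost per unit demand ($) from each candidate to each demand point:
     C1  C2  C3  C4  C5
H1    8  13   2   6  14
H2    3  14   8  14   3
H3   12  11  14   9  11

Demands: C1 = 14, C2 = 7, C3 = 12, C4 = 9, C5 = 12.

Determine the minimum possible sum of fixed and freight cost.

316

Open {H1, H2}: assign each demand point to its cheapest open site.
  C1→H2 14×3=42, C2→H1 7×13=91, C3→H1 12×2=24, C4→H1 9×6=54, C5→H2 12×3=36
  freight cost 247, fixed 69 → total 316.
Compare {H1, H2, H3}: freight cost 233 + fixed 107 = 340.
Compare {H2, H3}: freight cost 332 + fixed 87 = 419.
Compare {H2}: freight cost 398 + fixed 49 = 447.
All other subsets cost ≥ 340. Minimum total cost: 316.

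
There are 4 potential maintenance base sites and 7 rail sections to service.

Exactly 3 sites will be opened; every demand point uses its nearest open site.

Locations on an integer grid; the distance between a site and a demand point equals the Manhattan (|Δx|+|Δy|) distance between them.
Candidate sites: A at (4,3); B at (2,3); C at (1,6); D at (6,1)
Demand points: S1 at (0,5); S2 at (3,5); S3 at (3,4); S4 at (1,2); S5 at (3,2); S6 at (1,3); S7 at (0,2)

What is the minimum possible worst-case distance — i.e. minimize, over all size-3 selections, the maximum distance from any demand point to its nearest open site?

Open {A, B, C}.
  Farthest demand point is S2 at distance 3 (to A); all others are ≤ 3.
With {B, C, D} the worst case is 3.
With {A, B, D} the worst case is 4.
No size-3 selection achieves below 3.

3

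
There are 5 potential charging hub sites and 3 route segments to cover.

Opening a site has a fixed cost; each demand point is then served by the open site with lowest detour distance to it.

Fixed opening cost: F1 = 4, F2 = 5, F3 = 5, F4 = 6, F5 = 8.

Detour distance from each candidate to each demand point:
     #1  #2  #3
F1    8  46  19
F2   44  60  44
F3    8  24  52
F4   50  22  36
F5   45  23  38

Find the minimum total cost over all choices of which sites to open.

Open {F1, F4}: assign each demand point to its cheapest open site.
  #1→F1 8, #2→F4 22, #3→F1 19
  detour distance 49, fixed 10 → total 59.
Compare {F1, F3}: detour distance 51 + fixed 9 = 60.
Compare {F1, F5}: detour distance 50 + fixed 12 = 62.
Compare {F1, F2, F4}: detour distance 49 + fixed 15 = 64.
All other subsets cost ≥ 60. Minimum total cost: 59.

59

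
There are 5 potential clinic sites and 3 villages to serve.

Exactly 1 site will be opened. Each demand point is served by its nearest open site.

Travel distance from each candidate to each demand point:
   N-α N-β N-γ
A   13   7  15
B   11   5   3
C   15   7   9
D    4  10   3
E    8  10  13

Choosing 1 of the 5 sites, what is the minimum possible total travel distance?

17

Open {D}.
  N-α→D 4, N-β→D 10, N-γ→D 3  ⇒ total 17.
Compare {B}: total 19.
Compare {C}: total 31.
No size-1 selection does better; minimum is 17.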